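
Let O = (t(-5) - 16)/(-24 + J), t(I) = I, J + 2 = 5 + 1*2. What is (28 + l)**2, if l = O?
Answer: 305809/361 ≈ 847.12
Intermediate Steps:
J = 5 (J = -2 + (5 + 1*2) = -2 + (5 + 2) = -2 + 7 = 5)
O = 21/19 (O = (-5 - 16)/(-24 + 5) = -21/(-19) = -21*(-1/19) = 21/19 ≈ 1.1053)
l = 21/19 ≈ 1.1053
(28 + l)**2 = (28 + 21/19)**2 = (553/19)**2 = 305809/361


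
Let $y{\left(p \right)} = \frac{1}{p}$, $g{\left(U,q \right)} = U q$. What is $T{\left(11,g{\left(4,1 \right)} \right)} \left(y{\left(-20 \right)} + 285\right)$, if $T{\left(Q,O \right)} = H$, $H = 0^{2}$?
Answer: $0$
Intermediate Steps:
$H = 0$
$T{\left(Q,O \right)} = 0$
$T{\left(11,g{\left(4,1 \right)} \right)} \left(y{\left(-20 \right)} + 285\right) = 0 \left(\frac{1}{-20} + 285\right) = 0 \left(- \frac{1}{20} + 285\right) = 0 \cdot \frac{5699}{20} = 0$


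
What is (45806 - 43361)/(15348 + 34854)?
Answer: 815/16734 ≈ 0.048703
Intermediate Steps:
(45806 - 43361)/(15348 + 34854) = 2445/50202 = 2445*(1/50202) = 815/16734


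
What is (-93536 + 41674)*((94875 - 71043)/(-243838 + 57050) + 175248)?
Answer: -424415264810076/46697 ≈ -9.0887e+9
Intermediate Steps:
(-93536 + 41674)*((94875 - 71043)/(-243838 + 57050) + 175248) = -51862*(23832/(-186788) + 175248) = -51862*(23832*(-1/186788) + 175248) = -51862*(-5958/46697 + 175248) = -51862*8183549898/46697 = -424415264810076/46697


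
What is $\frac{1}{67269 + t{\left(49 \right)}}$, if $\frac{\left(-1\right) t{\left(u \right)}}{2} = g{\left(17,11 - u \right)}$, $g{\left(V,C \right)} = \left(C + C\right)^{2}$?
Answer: $\frac{1}{55717} \approx 1.7948 \cdot 10^{-5}$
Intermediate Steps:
$g{\left(V,C \right)} = 4 C^{2}$ ($g{\left(V,C \right)} = \left(2 C\right)^{2} = 4 C^{2}$)
$t{\left(u \right)} = - 8 \left(11 - u\right)^{2}$ ($t{\left(u \right)} = - 2 \cdot 4 \left(11 - u\right)^{2} = - 8 \left(11 - u\right)^{2}$)
$\frac{1}{67269 + t{\left(49 \right)}} = \frac{1}{67269 - 8 \left(-11 + 49\right)^{2}} = \frac{1}{67269 - 8 \cdot 38^{2}} = \frac{1}{67269 - 11552} = \frac{1}{55717}$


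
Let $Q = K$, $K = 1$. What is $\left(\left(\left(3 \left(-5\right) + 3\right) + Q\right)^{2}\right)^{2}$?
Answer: $14641$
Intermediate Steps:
$Q = 1$
$\left(\left(\left(3 \left(-5\right) + 3\right) + Q\right)^{2}\right)^{2} = \left(\left(\left(3 \left(-5\right) + 3\right) + 1\right)^{2}\right)^{2} = \left(\left(\left(-15 + 3\right) + 1\right)^{2}\right)^{2} = \left(\left(-12 + 1\right)^{2}\right)^{2} = \left(\left(-11\right)^{2}\right)^{2} = 121^{2} = 14641$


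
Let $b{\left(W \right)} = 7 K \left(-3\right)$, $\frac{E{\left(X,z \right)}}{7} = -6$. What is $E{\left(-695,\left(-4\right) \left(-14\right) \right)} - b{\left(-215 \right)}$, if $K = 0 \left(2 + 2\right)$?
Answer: $-42$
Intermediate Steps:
$E{\left(X,z \right)} = -42$ ($E{\left(X,z \right)} = 7 \left(-6\right) = -42$)
$K = 0$ ($K = 0 \cdot 4 = 0$)
$b{\left(W \right)} = 0$ ($b{\left(W \right)} = 7 \cdot 0 \left(-3\right) = 0 \left(-3\right) = 0$)
$E{\left(-695,\left(-4\right) \left(-14\right) \right)} - b{\left(-215 \right)} = -42 - 0 = -42 + 0 = -42$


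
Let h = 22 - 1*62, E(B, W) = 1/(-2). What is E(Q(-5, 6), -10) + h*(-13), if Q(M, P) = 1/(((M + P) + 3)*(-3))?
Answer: 1039/2 ≈ 519.50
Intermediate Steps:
Q(M, P) = 1/(-9 - 3*M - 3*P) (Q(M, P) = 1/((3 + M + P)*(-3)) = 1/(-9 - 3*M - 3*P))
E(B, W) = -1/2
h = -40 (h = 22 - 62 = -40)
E(Q(-5, 6), -10) + h*(-13) = -1/2 - 40*(-13) = -1/2 + 520 = 1039/2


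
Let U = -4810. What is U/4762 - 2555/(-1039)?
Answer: 3584660/2473859 ≈ 1.4490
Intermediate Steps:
U/4762 - 2555/(-1039) = -4810/4762 - 2555/(-1039) = -4810*1/4762 - 2555*(-1/1039) = -2405/2381 + 2555/1039 = 3584660/2473859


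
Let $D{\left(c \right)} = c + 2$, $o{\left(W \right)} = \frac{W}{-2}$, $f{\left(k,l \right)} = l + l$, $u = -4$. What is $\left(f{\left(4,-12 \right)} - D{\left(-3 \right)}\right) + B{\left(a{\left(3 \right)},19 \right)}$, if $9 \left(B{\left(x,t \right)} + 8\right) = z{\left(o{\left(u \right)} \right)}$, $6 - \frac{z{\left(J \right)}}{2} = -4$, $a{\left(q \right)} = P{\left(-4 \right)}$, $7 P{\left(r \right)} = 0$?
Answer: $- \frac{259}{9} \approx -28.778$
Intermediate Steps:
$P{\left(r \right)} = 0$ ($P{\left(r \right)} = \frac{1}{7} \cdot 0 = 0$)
$f{\left(k,l \right)} = 2 l$
$a{\left(q \right)} = 0$
$o{\left(W \right)} = - \frac{W}{2}$ ($o{\left(W \right)} = W \left(- \frac{1}{2}\right) = - \frac{W}{2}$)
$z{\left(J \right)} = 20$ ($z{\left(J \right)} = 12 - -8 = 12 + 8 = 20$)
$B{\left(x,t \right)} = - \frac{52}{9}$ ($B{\left(x,t \right)} = -8 + \frac{1}{9} \cdot 20 = -8 + \frac{20}{9} = - \frac{52}{9}$)
$D{\left(c \right)} = 2 + c$
$\left(f{\left(4,-12 \right)} - D{\left(-3 \right)}\right) + B{\left(a{\left(3 \right)},19 \right)} = \left(2 \left(-12\right) - \left(2 - 3\right)\right) - \frac{52}{9} = \left(-24 - -1\right) - \frac{52}{9} = \left(-24 + 1\right) - \frac{52}{9} = -23 - \frac{52}{9} = - \frac{259}{9}$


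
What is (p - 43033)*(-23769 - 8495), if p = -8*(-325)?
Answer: 1304530312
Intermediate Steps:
p = 2600
(p - 43033)*(-23769 - 8495) = (2600 - 43033)*(-23769 - 8495) = -40433*(-32264) = 1304530312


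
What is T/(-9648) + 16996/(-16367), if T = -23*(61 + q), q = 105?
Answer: -50744101/78954408 ≈ -0.64270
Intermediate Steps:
T = -3818 (T = -23*(61 + 105) = -23*166 = -3818)
T/(-9648) + 16996/(-16367) = -3818/(-9648) + 16996/(-16367) = -3818*(-1/9648) + 16996*(-1/16367) = 1909/4824 - 16996/16367 = -50744101/78954408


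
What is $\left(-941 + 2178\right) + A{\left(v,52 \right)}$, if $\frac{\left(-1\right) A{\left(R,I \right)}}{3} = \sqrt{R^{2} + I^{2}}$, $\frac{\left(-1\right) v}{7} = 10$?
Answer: $1237 - 6 \sqrt{1901} \approx 975.4$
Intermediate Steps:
$v = -70$ ($v = \left(-7\right) 10 = -70$)
$A{\left(R,I \right)} = - 3 \sqrt{I^{2} + R^{2}}$ ($A{\left(R,I \right)} = - 3 \sqrt{R^{2} + I^{2}} = - 3 \sqrt{I^{2} + R^{2}}$)
$\left(-941 + 2178\right) + A{\left(v,52 \right)} = \left(-941 + 2178\right) - 3 \sqrt{52^{2} + \left(-70\right)^{2}} = 1237 - 3 \sqrt{2704 + 4900} = 1237 - 3 \sqrt{7604} = 1237 - 3 \cdot 2 \sqrt{1901} = 1237 - 6 \sqrt{1901}$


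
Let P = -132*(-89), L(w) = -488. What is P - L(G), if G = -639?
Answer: 12236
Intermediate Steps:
P = 11748
P - L(G) = 11748 - 1*(-488) = 11748 + 488 = 12236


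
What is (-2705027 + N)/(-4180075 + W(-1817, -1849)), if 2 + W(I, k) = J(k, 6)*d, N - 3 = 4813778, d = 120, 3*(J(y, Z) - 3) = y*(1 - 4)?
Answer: -702918/1319279 ≈ -0.53280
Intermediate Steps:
J(y, Z) = 3 - y (J(y, Z) = 3 + (y*(1 - 4))/3 = 3 + (y*(-3))/3 = 3 + (-3*y)/3 = 3 - y)
N = 4813781 (N = 3 + 4813778 = 4813781)
W(I, k) = 358 - 120*k (W(I, k) = -2 + (3 - k)*120 = -2 + (360 - 120*k) = 358 - 120*k)
(-2705027 + N)/(-4180075 + W(-1817, -1849)) = (-2705027 + 4813781)/(-4180075 + (358 - 120*(-1849))) = 2108754/(-4180075 + (358 + 221880)) = 2108754/(-4180075 + 222238) = 2108754/(-3957837) = 2108754*(-1/3957837) = -702918/1319279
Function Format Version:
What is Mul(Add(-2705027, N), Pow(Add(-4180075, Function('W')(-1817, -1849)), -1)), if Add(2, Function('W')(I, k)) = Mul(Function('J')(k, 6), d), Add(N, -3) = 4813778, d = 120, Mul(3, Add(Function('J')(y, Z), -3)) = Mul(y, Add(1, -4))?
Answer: Rational(-702918, 1319279) ≈ -0.53280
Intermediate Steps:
Function('J')(y, Z) = Add(3, Mul(-1, y)) (Function('J')(y, Z) = Add(3, Mul(Rational(1, 3), Mul(y, Add(1, -4)))) = Add(3, Mul(Rational(1, 3), Mul(y, -3))) = Add(3, Mul(Rational(1, 3), Mul(-3, y))) = Add(3, Mul(-1, y)))
N = 4813781 (N = Add(3, 4813778) = 4813781)
Function('W')(I, k) = Add(358, Mul(-120, k)) (Function('W')(I, k) = Add(-2, Mul(Add(3, Mul(-1, k)), 120)) = Add(-2, Add(360, Mul(-120, k))) = Add(358, Mul(-120, k)))
Mul(Add(-2705027, N), Pow(Add(-4180075, Function('W')(-1817, -1849)), -1)) = Mul(Add(-2705027, 4813781), Pow(Add(-4180075, Add(358, Mul(-120, -1849))), -1)) = Mul(2108754, Pow(Add(-4180075, Add(358, 221880)), -1)) = Mul(2108754, Pow(Add(-4180075, 222238), -1)) = Mul(2108754, Pow(-3957837, -1)) = Mul(2108754, Rational(-1, 3957837)) = Rational(-702918, 1319279)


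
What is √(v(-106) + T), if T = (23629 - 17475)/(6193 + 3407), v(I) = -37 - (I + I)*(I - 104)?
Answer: I*√641611569/120 ≈ 211.08*I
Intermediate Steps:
v(I) = -37 - 2*I*(-104 + I)
T = 3077/4800 (T = 6154/9600 = 6154*(1/9600) = 3077/4800 ≈ 0.64104)
√(v(-106) + T) = √((-37 - 2*(-106)² + 208*(-106)) + 3077/4800) = √((-37 - 2*11236 - 22048) + 3077/4800) = √((-37 - 22472 - 22048) + 3077/4800) = √(-44557 + 3077/4800) = √(-213870523/4800) = I*√641611569/120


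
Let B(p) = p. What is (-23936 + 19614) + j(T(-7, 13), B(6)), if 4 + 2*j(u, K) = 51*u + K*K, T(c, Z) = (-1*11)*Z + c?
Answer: -8131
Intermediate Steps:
T(c, Z) = c - 11*Z (T(c, Z) = -11*Z + c = c - 11*Z)
j(u, K) = -2 + K²/2 + 51*u/2 (j(u, K) = -2 + (51*u + K*K)/2 = -2 + (51*u + K²)/2 = -2 + (K² + 51*u)/2 = -2 + (K²/2 + 51*u/2) = -2 + K²/2 + 51*u/2)
(-23936 + 19614) + j(T(-7, 13), B(6)) = (-23936 + 19614) + (-2 + (½)*6² + 51*(-7 - 11*13)/2) = -4322 + (-2 + (½)*36 + 51*(-7 - 143)/2) = -4322 + (-2 + 18 + (51/2)*(-150)) = -4322 + (-2 + 18 - 3825) = -4322 - 3809 = -8131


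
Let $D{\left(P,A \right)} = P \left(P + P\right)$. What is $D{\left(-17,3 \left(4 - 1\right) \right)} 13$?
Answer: $7514$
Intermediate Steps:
$D{\left(P,A \right)} = 2 P^{2}$ ($D{\left(P,A \right)} = P 2 P = 2 P^{2}$)
$D{\left(-17,3 \left(4 - 1\right) \right)} 13 = 2 \left(-17\right)^{2} \cdot 13 = 2 \cdot 289 \cdot 13 = 578 \cdot 13 = 7514$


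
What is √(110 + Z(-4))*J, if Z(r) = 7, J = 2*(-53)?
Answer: -318*√13 ≈ -1146.6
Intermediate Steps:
J = -106
√(110 + Z(-4))*J = √(110 + 7)*(-106) = √117*(-106) = (3*√13)*(-106) = -318*√13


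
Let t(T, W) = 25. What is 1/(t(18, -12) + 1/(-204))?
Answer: 204/5099 ≈ 0.040008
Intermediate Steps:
1/(t(18, -12) + 1/(-204)) = 1/(25 + 1/(-204)) = 1/(25 - 1/204) = 1/(5099/204) = 204/5099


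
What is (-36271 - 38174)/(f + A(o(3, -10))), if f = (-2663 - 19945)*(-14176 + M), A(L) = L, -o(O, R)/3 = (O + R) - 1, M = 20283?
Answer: 24815/46022344 ≈ 0.00053919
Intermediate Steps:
o(O, R) = 3 - 3*O - 3*R (o(O, R) = -3*((O + R) - 1) = -3*(-1 + O + R) = 3 - 3*O - 3*R)
f = -138067056 (f = (-2663 - 19945)*(-14176 + 20283) = -22608*6107 = -138067056)
(-36271 - 38174)/(f + A(o(3, -10))) = (-36271 - 38174)/(-138067056 + (3 - 3*3 - 3*(-10))) = -74445/(-138067056 + (3 - 9 + 30)) = -74445/(-138067056 + 24) = -74445/(-138067032) = -74445*(-1/138067032) = 24815/46022344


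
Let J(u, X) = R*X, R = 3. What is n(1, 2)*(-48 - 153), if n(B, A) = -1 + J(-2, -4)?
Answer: 2613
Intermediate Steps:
J(u, X) = 3*X
n(B, A) = -13 (n(B, A) = -1 + 3*(-4) = -1 - 12 = -13)
n(1, 2)*(-48 - 153) = -13*(-48 - 153) = -13*(-201) = 2613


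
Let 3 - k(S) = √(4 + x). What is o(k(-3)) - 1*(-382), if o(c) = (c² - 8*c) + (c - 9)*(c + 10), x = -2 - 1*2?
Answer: 289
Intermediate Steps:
x = -4 (x = -2 - 2 = -4)
k(S) = 3 (k(S) = 3 - √(4 - 4) = 3 - √0 = 3 - 1*0 = 3 + 0 = 3)
o(c) = c² - 8*c + (-9 + c)*(10 + c) (o(c) = (c² - 8*c) + (-9 + c)*(10 + c) = c² - 8*c + (-9 + c)*(10 + c))
o(k(-3)) - 1*(-382) = (-90 - 7*3 + 2*3²) - 1*(-382) = (-90 - 21 + 2*9) + 382 = (-90 - 21 + 18) + 382 = -93 + 382 = 289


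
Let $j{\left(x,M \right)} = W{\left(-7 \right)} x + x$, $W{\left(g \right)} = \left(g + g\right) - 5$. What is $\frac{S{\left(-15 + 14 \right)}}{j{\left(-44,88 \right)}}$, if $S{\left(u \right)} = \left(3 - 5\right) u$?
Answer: $\frac{1}{396} \approx 0.0025253$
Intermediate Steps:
$W{\left(g \right)} = -5 + 2 g$ ($W{\left(g \right)} = 2 g - 5 = -5 + 2 g$)
$j{\left(x,M \right)} = - 18 x$ ($j{\left(x,M \right)} = \left(-5 + 2 \left(-7\right)\right) x + x = \left(-5 - 14\right) x + x = - 19 x + x = - 18 x$)
$S{\left(u \right)} = - 2 u$
$\frac{S{\left(-15 + 14 \right)}}{j{\left(-44,88 \right)}} = \frac{\left(-2\right) \left(-15 + 14\right)}{\left(-18\right) \left(-44\right)} = \frac{\left(-2\right) \left(-1\right)}{792} = 2 \cdot \frac{1}{792} = \frac{1}{396}$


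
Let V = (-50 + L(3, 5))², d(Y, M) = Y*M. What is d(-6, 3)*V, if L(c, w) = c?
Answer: -39762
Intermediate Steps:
d(Y, M) = M*Y
V = 2209 (V = (-50 + 3)² = (-47)² = 2209)
d(-6, 3)*V = (3*(-6))*2209 = -18*2209 = -39762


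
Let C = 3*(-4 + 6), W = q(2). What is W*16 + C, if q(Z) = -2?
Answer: -26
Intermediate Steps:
W = -2
C = 6 (C = 3*2 = 6)
W*16 + C = -2*16 + 6 = -32 + 6 = -26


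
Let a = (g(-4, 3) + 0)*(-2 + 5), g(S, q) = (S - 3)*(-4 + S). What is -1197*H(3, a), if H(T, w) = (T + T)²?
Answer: -43092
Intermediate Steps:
g(S, q) = (-4 + S)*(-3 + S) (g(S, q) = (-3 + S)*(-4 + S) = (-4 + S)*(-3 + S))
a = 168 (a = ((12 + (-4)² - 7*(-4)) + 0)*(-2 + 5) = ((12 + 16 + 28) + 0)*3 = (56 + 0)*3 = 56*3 = 168)
H(T, w) = 4*T² (H(T, w) = (2*T)² = 4*T²)
-1197*H(3, a) = -4788*3² = -4788*9 = -1197*36 = -43092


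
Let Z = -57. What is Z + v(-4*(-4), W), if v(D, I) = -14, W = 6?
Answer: -71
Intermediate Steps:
Z + v(-4*(-4), W) = -57 - 14 = -71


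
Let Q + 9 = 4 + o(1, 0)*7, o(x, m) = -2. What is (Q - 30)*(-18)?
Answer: 882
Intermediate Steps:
Q = -19 (Q = -9 + (4 - 2*7) = -9 + (4 - 14) = -9 - 10 = -19)
(Q - 30)*(-18) = (-19 - 30)*(-18) = -49*(-18) = 882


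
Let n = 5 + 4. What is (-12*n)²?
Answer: 11664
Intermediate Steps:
n = 9
(-12*n)² = (-12*9)² = (-108)² = 11664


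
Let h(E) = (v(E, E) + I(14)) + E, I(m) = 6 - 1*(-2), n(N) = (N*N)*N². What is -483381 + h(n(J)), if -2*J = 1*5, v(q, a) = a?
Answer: -3866359/8 ≈ -4.8330e+5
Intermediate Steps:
J = -5/2 ≈ -2.5000
n(N) = N⁴ (n(N) = N²*N² = N⁴)
I(m) = 8 (I(m) = 6 + 2 = 8)
h(E) = 8 + 2*E (h(E) = (E + 8) + E = (8 + E) + E = 8 + 2*E)
-483381 + h(n(J)) = -483381 + (8 + 2*(-5/2)⁴) = -483381 + (8 + 2*(625/16)) = -483381 + (8 + 625/8) = -483381 + 689/8 = -3866359/8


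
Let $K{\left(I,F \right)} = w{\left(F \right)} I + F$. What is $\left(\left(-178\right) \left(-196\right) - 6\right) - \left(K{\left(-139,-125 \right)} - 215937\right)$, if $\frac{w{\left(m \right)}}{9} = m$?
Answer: $94569$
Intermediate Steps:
$w{\left(m \right)} = 9 m$
$K{\left(I,F \right)} = F + 9 F I$ ($K{\left(I,F \right)} = 9 F I + F = F + 9 F I$)
$\left(\left(-178\right) \left(-196\right) - 6\right) - \left(K{\left(-139,-125 \right)} - 215937\right) = \left(\left(-178\right) \left(-196\right) - 6\right) - \left(- 125 \left(1 + 9 \left(-139\right)\right) - 215937\right) = \left(34888 - 6\right) - \left(- 125 \left(1 - 1251\right) - 215937\right) = 34882 - \left(\left(-125\right) \left(-1250\right) - 215937\right) = 34882 - \left(156250 - 215937\right) = 34882 - -59687 = 34882 + 59687 = 94569$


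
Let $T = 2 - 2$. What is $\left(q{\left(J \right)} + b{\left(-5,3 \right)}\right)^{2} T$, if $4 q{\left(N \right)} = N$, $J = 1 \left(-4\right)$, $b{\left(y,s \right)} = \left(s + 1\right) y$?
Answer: $0$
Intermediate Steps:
$b{\left(y,s \right)} = y \left(1 + s\right)$ ($b{\left(y,s \right)} = \left(1 + s\right) y = y \left(1 + s\right)$)
$J = -4$
$q{\left(N \right)} = \frac{N}{4}$
$T = 0$
$\left(q{\left(J \right)} + b{\left(-5,3 \right)}\right)^{2} T = \left(\frac{1}{4} \left(-4\right) - 5 \left(1 + 3\right)\right)^{2} \cdot 0 = \left(-1 - 20\right)^{2} \cdot 0 = \left(-21\right)^{2} \cdot 0 = 441 \cdot 0 = 0$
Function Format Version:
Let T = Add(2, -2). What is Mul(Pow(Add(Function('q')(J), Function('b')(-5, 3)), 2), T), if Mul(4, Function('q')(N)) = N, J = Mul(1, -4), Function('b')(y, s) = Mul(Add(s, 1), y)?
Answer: 0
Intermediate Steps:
Function('b')(y, s) = Mul(y, Add(1, s)) (Function('b')(y, s) = Mul(Add(1, s), y) = Mul(y, Add(1, s)))
J = -4
Function('q')(N) = Mul(Rational(1, 4), N)
T = 0
Mul(Pow(Add(Function('q')(J), Function('b')(-5, 3)), 2), T) = Mul(Pow(Add(Mul(Rational(1, 4), -4), Mul(-5, Add(1, 3))), 2), 0) = Mul(Pow(Add(-1, Mul(-5, 4)), 2), 0) = Mul(Pow(Add(-1, -20), 2), 0) = Mul(Pow(-21, 2), 0) = Mul(441, 0) = 0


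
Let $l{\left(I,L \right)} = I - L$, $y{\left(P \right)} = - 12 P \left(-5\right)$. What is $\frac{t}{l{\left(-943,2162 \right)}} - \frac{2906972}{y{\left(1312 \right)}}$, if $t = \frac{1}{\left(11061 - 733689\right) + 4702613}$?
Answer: $- \frac{598732231444297}{16213503693600} \approx -36.928$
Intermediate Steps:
$y{\left(P \right)} = 60 P$
$t = \frac{1}{3979985}$ ($t = \frac{1}{-722628 + 4702613} = \frac{1}{3979985} \approx 2.5126 \cdot 10^{-7}$)
$\frac{t}{l{\left(-943,2162 \right)}} - \frac{2906972}{y{\left(1312 \right)}} = \frac{1}{3979985 \left(-943 - 2162\right)} - \frac{2906972}{60 \cdot 1312} = \frac{1}{3979985 \left(-943 - 2162\right)} - \frac{2906972}{78720} = \frac{1}{3979985 \left(-3105\right)} - \frac{726743}{19680} = \frac{1}{3979985} \left(- \frac{1}{3105}\right) - \frac{726743}{19680} = - \frac{1}{12357853425} - \frac{726743}{19680} = - \frac{598732231444297}{16213503693600}$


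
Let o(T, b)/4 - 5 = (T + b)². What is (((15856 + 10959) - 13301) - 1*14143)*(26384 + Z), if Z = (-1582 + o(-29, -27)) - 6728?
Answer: -19271302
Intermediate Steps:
o(T, b) = 20 + 4*(T + b)²
Z = 4254 (Z = (-1582 + (20 + 4*(-29 - 27)²)) - 6728 = (-1582 + (20 + 4*(-56)²)) - 6728 = (-1582 + (20 + 4*3136)) - 6728 = (-1582 + (20 + 12544)) - 6728 = (-1582 + 12564) - 6728 = 10982 - 6728 = 4254)
(((15856 + 10959) - 13301) - 1*14143)*(26384 + Z) = (((15856 + 10959) - 13301) - 1*14143)*(26384 + 4254) = ((26815 - 13301) - 14143)*30638 = (13514 - 14143)*30638 = -629*30638 = -19271302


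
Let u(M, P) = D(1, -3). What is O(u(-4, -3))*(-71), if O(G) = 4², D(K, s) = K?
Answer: -1136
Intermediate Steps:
u(M, P) = 1
O(G) = 16
O(u(-4, -3))*(-71) = 16*(-71) = -1136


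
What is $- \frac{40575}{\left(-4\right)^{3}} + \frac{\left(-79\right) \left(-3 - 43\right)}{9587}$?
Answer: $\frac{389225101}{613568} \approx 634.36$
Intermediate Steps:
$- \frac{40575}{\left(-4\right)^{3}} + \frac{\left(-79\right) \left(-3 - 43\right)}{9587} = - \frac{40575}{-64} + \left(-79\right) \left(-46\right) \frac{1}{9587} = \left(-40575\right) \left(- \frac{1}{64}\right) + 3634 \cdot \frac{1}{9587} = \frac{40575}{64} + \frac{3634}{9587} = \frac{389225101}{613568}$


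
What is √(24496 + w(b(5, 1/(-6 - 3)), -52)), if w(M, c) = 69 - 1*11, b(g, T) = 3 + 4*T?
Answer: √24554 ≈ 156.70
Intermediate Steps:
w(M, c) = 58 (w(M, c) = 69 - 11 = 58)
√(24496 + w(b(5, 1/(-6 - 3)), -52)) = √(24496 + 58) = √24554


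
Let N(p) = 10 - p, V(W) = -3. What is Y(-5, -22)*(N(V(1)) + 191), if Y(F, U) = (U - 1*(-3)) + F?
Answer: -4896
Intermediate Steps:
Y(F, U) = 3 + F + U (Y(F, U) = (U + 3) + F = (3 + U) + F = 3 + F + U)
Y(-5, -22)*(N(V(1)) + 191) = (3 - 5 - 22)*((10 - 1*(-3)) + 191) = -24*((10 + 3) + 191) = -24*(13 + 191) = -24*204 = -4896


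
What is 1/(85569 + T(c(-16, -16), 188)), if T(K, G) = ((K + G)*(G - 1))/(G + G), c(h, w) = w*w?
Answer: 94/8064243 ≈ 1.1656e-5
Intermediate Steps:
c(h, w) = w²
T(K, G) = (-1 + G)*(G + K)/(2*G) (T(K, G) = ((G + K)*(-1 + G))/((2*G)) = ((-1 + G)*(G + K))*(1/(2*G)) = (-1 + G)*(G + K)/(2*G))
1/(85569 + T(c(-16, -16), 188)) = 1/(85569 + (½)*(-1*(-16)² + 188*(-1 + 188 + (-16)²))/188) = 1/(85569 + (½)*(1/188)*(-1*256 + 188*(-1 + 188 + 256))) = 1/(85569 + (½)*(1/188)*(-256 + 188*443)) = 1/(85569 + (½)*(1/188)*(-256 + 83284)) = 1/(85569 + (½)*(1/188)*83028) = 1/(85569 + 20757/94) = 1/(8064243/94) = 94/8064243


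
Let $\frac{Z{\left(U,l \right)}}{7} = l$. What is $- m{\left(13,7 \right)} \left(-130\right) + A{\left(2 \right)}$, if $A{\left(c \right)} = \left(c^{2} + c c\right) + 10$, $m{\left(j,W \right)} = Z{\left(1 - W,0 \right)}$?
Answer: $18$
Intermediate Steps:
$Z{\left(U,l \right)} = 7 l$
$m{\left(j,W \right)} = 0$ ($m{\left(j,W \right)} = 7 \cdot 0 = 0$)
$A{\left(c \right)} = 10 + 2 c^{2}$ ($A{\left(c \right)} = \left(c^{2} + c^{2}\right) + 10 = 2 c^{2} + 10 = 10 + 2 c^{2}$)
$- m{\left(13,7 \right)} \left(-130\right) + A{\left(2 \right)} = \left(-1\right) 0 \left(-130\right) + \left(10 + 2 \cdot 2^{2}\right) = 0 \left(-130\right) + \left(10 + 2 \cdot 4\right) = 0 + \left(10 + 8\right) = 0 + 18 = 18$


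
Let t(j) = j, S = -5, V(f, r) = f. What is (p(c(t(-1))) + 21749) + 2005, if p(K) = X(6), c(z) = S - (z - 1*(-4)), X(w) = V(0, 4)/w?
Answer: 23754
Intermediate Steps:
X(w) = 0 (X(w) = 0/w = 0)
c(z) = -9 - z (c(z) = -5 - (z - 1*(-4)) = -5 - (z + 4) = -5 - (4 + z) = -5 + (-4 - z) = -9 - z)
p(K) = 0
(p(c(t(-1))) + 21749) + 2005 = (0 + 21749) + 2005 = 21749 + 2005 = 23754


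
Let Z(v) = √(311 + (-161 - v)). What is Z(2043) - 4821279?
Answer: -4821279 + I*√1893 ≈ -4.8213e+6 + 43.509*I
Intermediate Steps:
Z(v) = √(150 - v)
Z(2043) - 4821279 = √(150 - 1*2043) - 4821279 = √(150 - 2043) - 4821279 = √(-1893) - 4821279 = I*√1893 - 4821279 = -4821279 + I*√1893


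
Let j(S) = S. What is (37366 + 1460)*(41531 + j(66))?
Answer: 1615045122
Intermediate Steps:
(37366 + 1460)*(41531 + j(66)) = (37366 + 1460)*(41531 + 66) = 38826*41597 = 1615045122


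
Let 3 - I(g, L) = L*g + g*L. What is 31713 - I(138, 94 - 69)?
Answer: 38610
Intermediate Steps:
I(g, L) = 3 - 2*L*g (I(g, L) = 3 - (L*g + g*L) = 3 - (L*g + L*g) = 3 - 2*L*g)
31713 - I(138, 94 - 69) = 31713 - (3 - 2*(94 - 69)*138) = 31713 - (3 - 2*25*138) = 31713 - (3 - 6900) = 31713 - 1*(-6897) = 31713 + 6897 = 38610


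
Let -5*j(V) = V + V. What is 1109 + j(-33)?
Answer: 5611/5 ≈ 1122.2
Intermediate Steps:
j(V) = -2*V/5 (j(V) = -(V + V)/5 = -2*V/5)
1109 + j(-33) = 1109 - ⅖*(-33) = 1109 + 66/5 = 5611/5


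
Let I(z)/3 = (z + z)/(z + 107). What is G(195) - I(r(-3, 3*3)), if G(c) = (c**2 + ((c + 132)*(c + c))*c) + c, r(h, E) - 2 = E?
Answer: 1469487597/59 ≈ 2.4907e+7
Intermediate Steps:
r(h, E) = 2 + E
I(z) = 6*z/(107 + z) (I(z) = 3*((z + z)/(z + 107)) = 3*((2*z)/(107 + z)) = 3*(2*z/(107 + z)) = 6*z/(107 + z))
G(c) = c + c**2 + 2*c**2*(132 + c) (G(c) = (c**2 + ((132 + c)*(2*c))*c) + c = (c**2 + (2*c*(132 + c))*c) + c = (c**2 + 2*c**2*(132 + c)) + c = c + c**2 + 2*c**2*(132 + c))
G(195) - I(r(-3, 3*3)) = 195*(1 + 2*195**2 + 265*195) - 6*(2 + 3*3)/(107 + (2 + 3*3)) = 195*(1 + 2*38025 + 51675) - 6*(2 + 9)/(107 + (2 + 9)) = 195*(1 + 76050 + 51675) - 6*11/(107 + 11) = 195*127726 - 6*11/118 = 24906570 - 6*11/118 = 24906570 - 1*33/59 = 24906570 - 33/59 = 1469487597/59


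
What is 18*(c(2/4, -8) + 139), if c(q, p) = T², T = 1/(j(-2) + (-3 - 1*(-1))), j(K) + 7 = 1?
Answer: 80073/32 ≈ 2502.3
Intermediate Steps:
j(K) = -6 (j(K) = -7 + 1 = -6)
T = -⅛ (T = 1/(-6 + (-3 - 1*(-1))) = 1/(-6 + (-3 + 1)) = 1/(-6 - 2) = 1/(-8) = -⅛ ≈ -0.12500)
c(q, p) = 1/64 (c(q, p) = (-⅛)² = 1/64)
18*(c(2/4, -8) + 139) = 18*(1/64 + 139) = 18*(8897/64) = 80073/32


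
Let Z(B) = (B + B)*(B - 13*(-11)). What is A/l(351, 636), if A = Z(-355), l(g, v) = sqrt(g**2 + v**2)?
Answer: 150520*sqrt(58633)/175899 ≈ 207.21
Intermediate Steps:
Z(B) = 2*B*(143 + B) (Z(B) = (2*B)*(B + 143) = (2*B)*(143 + B) = 2*B*(143 + B))
A = 150520 (A = 2*(-355)*(143 - 355) = 2*(-355)*(-212) = 150520)
A/l(351, 636) = 150520/(sqrt(351**2 + 636**2)) = 150520/(sqrt(123201 + 404496)) = 150520/(sqrt(527697)) = 150520/((3*sqrt(58633))) = 150520*(sqrt(58633)/175899) = 150520*sqrt(58633)/175899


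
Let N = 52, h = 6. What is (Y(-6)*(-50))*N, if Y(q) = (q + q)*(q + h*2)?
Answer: 187200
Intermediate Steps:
Y(q) = 2*q*(12 + q) (Y(q) = (q + q)*(q + 6*2) = (2*q)*(q + 12) = (2*q)*(12 + q) = 2*q*(12 + q))
(Y(-6)*(-50))*N = ((2*(-6)*(12 - 6))*(-50))*52 = ((2*(-6)*6)*(-50))*52 = -72*(-50)*52 = 3600*52 = 187200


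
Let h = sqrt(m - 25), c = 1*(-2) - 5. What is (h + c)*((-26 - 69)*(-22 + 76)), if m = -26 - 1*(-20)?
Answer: 35910 - 5130*I*sqrt(31) ≈ 35910.0 - 28563.0*I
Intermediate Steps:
m = -6 (m = -26 + 20 = -6)
c = -7 (c = -2 - 5 = -7)
h = I*sqrt(31) (h = sqrt(-6 - 25) = sqrt(-31) = I*sqrt(31) ≈ 5.5678*I)
(h + c)*((-26 - 69)*(-22 + 76)) = (I*sqrt(31) - 7)*((-26 - 69)*(-22 + 76)) = (-7 + I*sqrt(31))*(-95*54) = (-7 + I*sqrt(31))*(-5130) = 35910 - 5130*I*sqrt(31)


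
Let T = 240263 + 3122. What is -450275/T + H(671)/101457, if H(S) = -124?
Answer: -9142746083/4938622389 ≈ -1.8513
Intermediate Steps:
T = 243385
-450275/T + H(671)/101457 = -450275/243385 - 124/101457 = -450275*1/243385 - 124*1/101457 = -90055/48677 - 124/101457 = -9142746083/4938622389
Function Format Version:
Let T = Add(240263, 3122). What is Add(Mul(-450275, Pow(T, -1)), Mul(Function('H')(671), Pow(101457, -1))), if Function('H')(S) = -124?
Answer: Rational(-9142746083, 4938622389) ≈ -1.8513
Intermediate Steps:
T = 243385
Add(Mul(-450275, Pow(T, -1)), Mul(Function('H')(671), Pow(101457, -1))) = Add(Mul(-450275, Pow(243385, -1)), Mul(-124, Pow(101457, -1))) = Add(Mul(-450275, Rational(1, 243385)), Mul(-124, Rational(1, 101457))) = Add(Rational(-90055, 48677), Rational(-124, 101457)) = Rational(-9142746083, 4938622389)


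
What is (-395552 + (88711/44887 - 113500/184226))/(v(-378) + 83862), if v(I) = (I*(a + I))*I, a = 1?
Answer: 60573104756497/8236184089274918 ≈ 0.0073545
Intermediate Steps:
v(I) = I²*(1 + I) (v(I) = (I*(1 + I))*I = I²*(1 + I))
(-395552 + (88711/44887 - 113500/184226))/(v(-378) + 83862) = (-395552 + (88711/44887 - 113500/184226))/((-378)²*(1 - 378) + 83862) = (-395552 + (88711*(1/44887) - 113500*1/184226))/(142884*(-377) + 83862) = (-395552 + (88711/44887 - 56750/92113))/(-53867268 + 83862) = (-395552 + 5624099093/4134676231)/(-53783406) = -1635473828425419/4134676231*(-1/53783406) = 60573104756497/8236184089274918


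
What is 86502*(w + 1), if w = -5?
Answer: -346008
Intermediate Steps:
86502*(w + 1) = 86502*(-5 + 1) = 86502*(-4) = -346008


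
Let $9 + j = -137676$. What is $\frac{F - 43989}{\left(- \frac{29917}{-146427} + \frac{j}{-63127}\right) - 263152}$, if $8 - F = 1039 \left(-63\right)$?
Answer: $- \frac{240330927954}{2944821711179} \approx -0.081611$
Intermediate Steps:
$j = -137685$ ($j = -9 - 137676 = -137685$)
$F = 65465$ ($F = 8 - 1039 \left(-63\right) = 8 - -65457 = 8 + 65457 = 65465$)
$\frac{F - 43989}{\left(- \frac{29917}{-146427} + \frac{j}{-63127}\right) - 263152} = \frac{65465 - 43989}{\left(- \frac{29917}{-146427} - \frac{137685}{-63127}\right) - 263152} = \frac{21476}{\left(\left(-29917\right) \left(- \frac{1}{146427}\right) - - \frac{137685}{63127}\right) - 263152} = \frac{21476}{\left(\frac{29917}{146427} + \frac{137685}{63127}\right) - 263152} = \frac{21476}{\frac{22049371954}{9243497229} - 263152} = \frac{21476}{- \frac{2432422733433854}{9243497229}} = 21476 \left(- \frac{9243497229}{2432422733433854}\right) = - \frac{240330927954}{2944821711179}$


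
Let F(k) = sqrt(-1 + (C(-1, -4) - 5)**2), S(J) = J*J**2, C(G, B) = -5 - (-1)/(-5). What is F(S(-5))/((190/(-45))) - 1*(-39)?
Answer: 39 - 18*sqrt(161)/95 ≈ 36.596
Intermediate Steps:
C(G, B) = -26/5 (C(G, B) = -5 - (-1)*(-1)/5 = -5 - 1*1/5 = -5 - 1/5 = -26/5)
S(J) = J**3
F(k) = 4*sqrt(161)/5 (F(k) = sqrt(-1 + (-26/5 - 5)**2) = sqrt(-1 + (-51/5)**2) = sqrt(-1 + 2601/25) = sqrt(2576/25) = 4*sqrt(161)/5)
F(S(-5))/((190/(-45))) - 1*(-39) = (4*sqrt(161)/5)/((190/(-45))) - 1*(-39) = (4*sqrt(161)/5)/((190*(-1/45))) + 39 = (4*sqrt(161)/5)/(-38/9) + 39 = (4*sqrt(161)/5)*(-9/38) + 39 = -18*sqrt(161)/95 + 39 = 39 - 18*sqrt(161)/95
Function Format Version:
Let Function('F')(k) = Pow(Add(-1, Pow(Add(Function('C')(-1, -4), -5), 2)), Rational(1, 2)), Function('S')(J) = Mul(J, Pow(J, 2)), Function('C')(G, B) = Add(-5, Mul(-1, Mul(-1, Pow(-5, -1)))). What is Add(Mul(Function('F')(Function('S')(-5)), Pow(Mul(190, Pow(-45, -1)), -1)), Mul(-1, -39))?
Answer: Add(39, Mul(Rational(-18, 95), Pow(161, Rational(1, 2)))) ≈ 36.596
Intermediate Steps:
Function('C')(G, B) = Rational(-26, 5) (Function('C')(G, B) = Add(-5, Mul(-1, Mul(-1, Rational(-1, 5)))) = Add(-5, Mul(-1, Rational(1, 5))) = Add(-5, Rational(-1, 5)) = Rational(-26, 5))
Function('S')(J) = Pow(J, 3)
Function('F')(k) = Mul(Rational(4, 5), Pow(161, Rational(1, 2))) (Function('F')(k) = Pow(Add(-1, Pow(Add(Rational(-26, 5), -5), 2)), Rational(1, 2)) = Pow(Add(-1, Pow(Rational(-51, 5), 2)), Rational(1, 2)) = Pow(Add(-1, Rational(2601, 25)), Rational(1, 2)) = Pow(Rational(2576, 25), Rational(1, 2)) = Mul(Rational(4, 5), Pow(161, Rational(1, 2))))
Add(Mul(Function('F')(Function('S')(-5)), Pow(Mul(190, Pow(-45, -1)), -1)), Mul(-1, -39)) = Add(Mul(Mul(Rational(4, 5), Pow(161, Rational(1, 2))), Pow(Mul(190, Pow(-45, -1)), -1)), Mul(-1, -39)) = Add(Mul(Mul(Rational(4, 5), Pow(161, Rational(1, 2))), Pow(Mul(190, Rational(-1, 45)), -1)), 39) = Add(Mul(Mul(Rational(4, 5), Pow(161, Rational(1, 2))), Pow(Rational(-38, 9), -1)), 39) = Add(Mul(Mul(Rational(4, 5), Pow(161, Rational(1, 2))), Rational(-9, 38)), 39) = Add(Mul(Rational(-18, 95), Pow(161, Rational(1, 2))), 39) = Add(39, Mul(Rational(-18, 95), Pow(161, Rational(1, 2))))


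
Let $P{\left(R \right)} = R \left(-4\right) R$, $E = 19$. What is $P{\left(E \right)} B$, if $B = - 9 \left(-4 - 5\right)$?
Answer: $-116964$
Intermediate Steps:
$P{\left(R \right)} = - 4 R^{2}$ ($P{\left(R \right)} = - 4 R R = - 4 R^{2}$)
$B = 81$ ($B = \left(-9\right) \left(-9\right) = 81$)
$P{\left(E \right)} B = - 4 \cdot 19^{2} \cdot 81 = \left(-4\right) 361 \cdot 81 = \left(-1444\right) 81 = -116964$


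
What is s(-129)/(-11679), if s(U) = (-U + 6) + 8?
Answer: -143/11679 ≈ -0.012244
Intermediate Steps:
s(U) = 14 - U (s(U) = (6 - U) + 8 = 14 - U)
s(-129)/(-11679) = (14 - 1*(-129))/(-11679) = (14 + 129)*(-1/11679) = 143*(-1/11679) = -143/11679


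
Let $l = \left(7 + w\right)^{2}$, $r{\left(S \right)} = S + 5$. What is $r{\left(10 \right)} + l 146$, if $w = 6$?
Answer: $24689$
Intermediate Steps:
$r{\left(S \right)} = 5 + S$
$l = 169$ ($l = \left(7 + 6\right)^{2} = 13^{2} = 169$)
$r{\left(10 \right)} + l 146 = \left(5 + 10\right) + 169 \cdot 146 = 15 + 24674 = 24689$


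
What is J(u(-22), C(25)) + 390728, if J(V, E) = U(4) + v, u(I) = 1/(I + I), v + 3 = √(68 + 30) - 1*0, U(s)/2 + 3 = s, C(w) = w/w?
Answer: 390727 + 7*√2 ≈ 3.9074e+5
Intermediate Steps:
C(w) = 1
U(s) = -6 + 2*s
v = -3 + 7*√2 (v = -3 + (√(68 + 30) - 1*0) = -3 + (√98 + 0) = -3 + (7*√2 + 0) = -3 + 7*√2 ≈ 6.8995)
u(I) = 1/(2*I)
J(V, E) = -1 + 7*√2 (J(V, E) = (-6 + 2*4) + (-3 + 7*√2) = (-6 + 8) + (-3 + 7*√2) = 2 + (-3 + 7*√2) = -1 + 7*√2)
J(u(-22), C(25)) + 390728 = (-1 + 7*√2) + 390728 = 390727 + 7*√2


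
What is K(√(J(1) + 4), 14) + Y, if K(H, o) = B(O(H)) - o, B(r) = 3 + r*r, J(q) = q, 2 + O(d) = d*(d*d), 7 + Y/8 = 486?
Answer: 3950 - 20*√5 ≈ 3905.3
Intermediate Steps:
Y = 3832 (Y = -56 + 8*486 = -56 + 3888 = 3832)
O(d) = -2 + d³ (O(d) = -2 + d*(d*d) = -2 + d*d² = -2 + d³)
B(r) = 3 + r²
K(H, o) = 3 + (-2 + H³)² - o (K(H, o) = (3 + (-2 + H³)²) - o = 3 + (-2 + H³)² - o)
K(√(J(1) + 4), 14) + Y = (3 + (-2 + (√(1 + 4))³)² - 1*14) + 3832 = (3 + (-2 + (√5)³)² - 14) + 3832 = (3 + (-2 + 5*√5)² - 14) + 3832 = (-11 + (-2 + 5*√5)²) + 3832 = 3821 + (-2 + 5*√5)²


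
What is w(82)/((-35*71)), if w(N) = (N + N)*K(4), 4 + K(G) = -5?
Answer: 1476/2485 ≈ 0.59396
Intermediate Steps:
K(G) = -9 (K(G) = -4 - 5 = -9)
w(N) = -18*N (w(N) = (N + N)*(-9) = (2*N)*(-9) = -18*N)
w(82)/((-35*71)) = (-18*82)/((-35*71)) = -1476/(-2485) = -1476*(-1/2485) = 1476/2485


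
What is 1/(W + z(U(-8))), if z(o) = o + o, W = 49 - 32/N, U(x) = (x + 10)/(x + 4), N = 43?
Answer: 43/2032 ≈ 0.021161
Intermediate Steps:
U(x) = (10 + x)/(4 + x)
W = 2075/43 (W = 49 - 32/43 = 2075/43 ≈ 48.256)
z(o) = 2*o
1/(W + z(U(-8))) = 1/(2075/43 + 2*((10 - 8)/(4 - 8))) = 1/(2075/43 + 2*(2/(-4))) = 1/(2075/43 + 2*(-¼*2)) = 1/(2075/43 + 2*(-½)) = 1/(2075/43 - 1) = 1/(2032/43) = 43/2032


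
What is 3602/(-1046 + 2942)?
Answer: 1801/948 ≈ 1.8998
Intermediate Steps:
3602/(-1046 + 2942) = 3602/1896 = 3602*(1/1896) = 1801/948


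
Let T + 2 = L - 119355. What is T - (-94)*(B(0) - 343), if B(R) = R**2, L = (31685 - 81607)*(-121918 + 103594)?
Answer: 914619129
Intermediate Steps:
L = 914770728 (L = -49922*(-18324) = 914770728)
T = 914651371 (T = -2 + (914770728 - 119355) = -2 + 914651373 = 914651371)
T - (-94)*(B(0) - 343) = 914651371 - (-94)*(0**2 - 343) = 914651371 - (-94)*(0 - 343) = 914651371 - (-94)*(-343) = 914651371 - 1*32242 = 914651371 - 32242 = 914619129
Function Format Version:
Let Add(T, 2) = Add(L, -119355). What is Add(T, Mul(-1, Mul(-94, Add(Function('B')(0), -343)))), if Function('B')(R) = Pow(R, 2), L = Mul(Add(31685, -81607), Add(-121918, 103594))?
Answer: 914619129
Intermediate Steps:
L = 914770728 (L = Mul(-49922, -18324) = 914770728)
T = 914651371 (T = Add(-2, Add(914770728, -119355)) = Add(-2, 914651373) = 914651371)
Add(T, Mul(-1, Mul(-94, Add(Function('B')(0), -343)))) = Add(914651371, Mul(-1, Mul(-94, Add(Pow(0, 2), -343)))) = Add(914651371, Mul(-1, Mul(-94, Add(0, -343)))) = Add(914651371, Mul(-1, Mul(-94, -343))) = Add(914651371, Mul(-1, 32242)) = Add(914651371, -32242) = 914619129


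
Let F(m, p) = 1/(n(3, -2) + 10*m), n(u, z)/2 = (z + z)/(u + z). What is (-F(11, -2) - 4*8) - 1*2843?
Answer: -293251/102 ≈ -2875.0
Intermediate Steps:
n(u, z) = 4*z/(u + z) (n(u, z) = 2*((z + z)/(u + z)) = 2*((2*z)/(u + z)) = 2*(2*z/(u + z)) = 4*z/(u + z))
F(m, p) = 1/(-8 + 10*m) (F(m, p) = 1/(4*(-2)/(3 - 2) + 10*m) = 1/(4*(-2)/1 + 10*m) = 1/(4*(-2)*1 + 10*m) = 1/(-8 + 10*m))
(-F(11, -2) - 4*8) - 1*2843 = (-1/(2*(-4 + 5*11)) - 4*8) - 1*2843 = (-1/(2*(-4 + 55)) - 32) - 2843 = (-1/(2*51) - 32) - 2843 = (-1*1/102 - 32) - 2843 = (-1/102 - 32) - 2843 = -3265/102 - 2843 = -293251/102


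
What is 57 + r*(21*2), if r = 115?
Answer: 4887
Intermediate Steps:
57 + r*(21*2) = 57 + 115*(21*2) = 57 + 115*42 = 57 + 4830 = 4887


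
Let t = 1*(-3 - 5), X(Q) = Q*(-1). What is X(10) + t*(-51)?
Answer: 398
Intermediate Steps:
X(Q) = -Q
t = -8 (t = 1*(-8) = -8)
X(10) + t*(-51) = -1*10 - 8*(-51) = -10 + 408 = 398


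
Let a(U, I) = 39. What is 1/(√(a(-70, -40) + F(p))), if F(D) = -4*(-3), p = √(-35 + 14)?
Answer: √51/51 ≈ 0.14003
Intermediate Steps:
p = I*√21 (p = √(-21) = I*√21 ≈ 4.5826*I)
F(D) = 12
1/(√(a(-70, -40) + F(p))) = 1/(√(39 + 12)) = 1/(√51) = √51/51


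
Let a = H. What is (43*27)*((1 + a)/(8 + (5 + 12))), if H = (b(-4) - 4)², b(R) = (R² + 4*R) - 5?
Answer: 95202/25 ≈ 3808.1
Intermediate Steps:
b(R) = -5 + R² + 4*R
H = 81 (H = ((-5 + (-4)² + 4*(-4)) - 4)² = ((-5 + 16 - 16) - 4)² = (-5 - 4)² = (-9)² = 81)
a = 81
(43*27)*((1 + a)/(8 + (5 + 12))) = (43*27)*((1 + 81)/(8 + (5 + 12))) = 1161*(82/(8 + 17)) = 1161*(82/25) = 95202/25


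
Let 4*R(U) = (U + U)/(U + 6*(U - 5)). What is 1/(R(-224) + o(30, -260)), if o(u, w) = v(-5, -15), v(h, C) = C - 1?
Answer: -799/12728 ≈ -0.062775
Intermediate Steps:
v(h, C) = -1 + C
o(u, w) = -16 (o(u, w) = -1 - 15 = -16)
R(U) = U/(2*(-30 + 7*U)) (R(U) = ((U + U)/(U + 6*(U - 5)))/4 = ((2*U)/(U + 6*(-5 + U)))/4 = ((2*U)/(U + (-30 + 6*U)))/4 = ((2*U)/(-30 + 7*U))/4 = (2*U/(-30 + 7*U))/4 = U/(2*(-30 + 7*U)))
1/(R(-224) + o(30, -260)) = 1/((½)*(-224)/(-30 + 7*(-224)) - 16) = 1/((½)*(-224)/(-30 - 1568) - 16) = 1/((½)*(-224)/(-1598) - 16) = 1/((½)*(-224)*(-1/1598) - 16) = 1/(56/799 - 16) = 1/(-12728/799) = -799/12728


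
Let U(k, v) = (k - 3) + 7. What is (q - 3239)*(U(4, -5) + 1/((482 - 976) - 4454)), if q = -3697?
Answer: -68636922/1237 ≈ -55487.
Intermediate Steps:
U(k, v) = 4 + k (U(k, v) = (-3 + k) + 7 = 4 + k)
(q - 3239)*(U(4, -5) + 1/((482 - 976) - 4454)) = (-3697 - 3239)*((4 + 4) + 1/((482 - 976) - 4454)) = -6936*(8 + 1/(-494 - 4454)) = -6936*(8 + 1/(-4948)) = -6936*(8 - 1/4948) = -6936*39583/4948 = -68636922/1237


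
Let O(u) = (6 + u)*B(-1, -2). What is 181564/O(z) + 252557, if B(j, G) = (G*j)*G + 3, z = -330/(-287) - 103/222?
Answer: 96016819835/425983 ≈ 2.2540e+5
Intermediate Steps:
z = 43699/63714 (z = -330*(-1/287) - 103*1/222 = 330/287 - 103/222 = 43699/63714 ≈ 0.68586)
B(j, G) = 3 + j*G² (B(j, G) = j*G² + 3 = 3 + j*G²)
O(u) = -6 - u (O(u) = (6 + u)*(3 - 1*(-2)²) = (6 + u)*(3 - 1*4) = (6 + u)*(3 - 4) = (6 + u)*(-1) = -6 - u)
181564/O(z) + 252557 = 181564/(-6 - 1*43699/63714) + 252557 = 181564/(-6 - 43699/63714) + 252557 = 181564/(-425983/63714) + 252557 = 181564*(-63714/425983) + 252557 = -11568168696/425983 + 252557 = 96016819835/425983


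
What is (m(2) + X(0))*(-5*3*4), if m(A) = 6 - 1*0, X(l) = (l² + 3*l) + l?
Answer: -360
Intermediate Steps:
X(l) = l² + 4*l
m(A) = 6 (m(A) = 6 + 0 = 6)
(m(2) + X(0))*(-5*3*4) = (6 + 0*(4 + 0))*(-5*3*4) = (6 + 0*4)*(-15*4) = (6 + 0)*(-60) = 6*(-60) = -360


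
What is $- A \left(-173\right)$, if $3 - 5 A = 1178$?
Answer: $-40655$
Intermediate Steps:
$A = -235$ ($A = \frac{3}{5} - \frac{1178}{5} = -235$)
$- A \left(-173\right) = - \left(-235\right) \left(-173\right) = \left(-1\right) 40655 = -40655$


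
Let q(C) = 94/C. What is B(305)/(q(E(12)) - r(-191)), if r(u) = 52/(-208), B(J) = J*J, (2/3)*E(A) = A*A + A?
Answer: 142740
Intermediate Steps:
E(A) = 3*A/2 + 3*A**2/2 (E(A) = 3*(A*A + A)/2 = 3*(A**2 + A)/2 = 3*(A + A**2)/2 = 3*A/2 + 3*A**2/2)
B(J) = J**2
r(u) = -1/4 (r(u) = 52*(-1/208) = -1/4)
B(305)/(q(E(12)) - r(-191)) = 305**2/(94/(((3/2)*12*(1 + 12))) - 1*(-1/4)) = 93025/(94/(((3/2)*12*13)) + 1/4) = 93025/(94/234 + 1/4) = 93025/(94*(1/234) + 1/4) = 93025/(47/117 + 1/4) = 93025/(305/468) = 93025*(468/305) = 142740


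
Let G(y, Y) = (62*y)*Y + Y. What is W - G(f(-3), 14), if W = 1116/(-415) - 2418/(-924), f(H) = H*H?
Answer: -500164279/63910 ≈ -7826.1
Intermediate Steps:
f(H) = H²
W = -4619/63910 (W = 1116*(-1/415) - 2418*(-1/924) = -1116/415 + 403/154 = -4619/63910 ≈ -0.072273)
G(y, Y) = Y + 62*Y*y (G(y, Y) = 62*Y*y + Y = Y + 62*Y*y)
W - G(f(-3), 14) = -4619/63910 - 14*(1 + 62*(-3)²) = -4619/63910 - 14*(1 + 62*9) = -4619/63910 - 14*(1 + 558) = -4619/63910 - 14*559 = -4619/63910 - 1*7826 = -4619/63910 - 7826 = -500164279/63910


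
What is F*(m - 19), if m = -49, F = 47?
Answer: -3196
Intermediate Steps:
F*(m - 19) = 47*(-49 - 19) = 47*(-68) = -3196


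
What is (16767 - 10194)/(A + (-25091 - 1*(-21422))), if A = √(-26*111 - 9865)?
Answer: -24116337/13474312 - 6573*I*√12751/13474312 ≈ -1.7898 - 0.055084*I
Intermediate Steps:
A = I*√12751 (A = √(-2886 - 9865) = √(-12751) = I*√12751 ≈ 112.92*I)
(16767 - 10194)/(A + (-25091 - 1*(-21422))) = (16767 - 10194)/(I*√12751 + (-25091 - 1*(-21422))) = 6573/(I*√12751 + (-25091 + 21422)) = 6573/(I*√12751 - 3669) = 6573/(-3669 + I*√12751)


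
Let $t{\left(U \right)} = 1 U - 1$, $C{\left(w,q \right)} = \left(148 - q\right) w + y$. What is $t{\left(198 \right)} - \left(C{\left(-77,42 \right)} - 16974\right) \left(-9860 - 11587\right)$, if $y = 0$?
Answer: $-539091595$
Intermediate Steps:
$C{\left(w,q \right)} = w \left(148 - q\right)$ ($C{\left(w,q \right)} = \left(148 - q\right) w + 0 = w \left(148 - q\right) + 0 = w \left(148 - q\right)$)
$t{\left(U \right)} = -1 + U$ ($t{\left(U \right)} = U - 1 = -1 + U$)
$t{\left(198 \right)} - \left(C{\left(-77,42 \right)} - 16974\right) \left(-9860 - 11587\right) = \left(-1 + 198\right) - \left(- 77 \left(148 - 42\right) - 16974\right) \left(-9860 - 11587\right) = 197 - \left(- 77 \left(148 - 42\right) - 16974\right) \left(-21447\right) = 197 - \left(\left(-77\right) 106 - 16974\right) \left(-21447\right) = 197 - \left(-8162 - 16974\right) \left(-21447\right) = 197 - \left(-25136\right) \left(-21447\right) = 197 - 539091792 = -539091595$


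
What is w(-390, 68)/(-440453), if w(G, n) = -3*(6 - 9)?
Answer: -9/440453 ≈ -2.0434e-5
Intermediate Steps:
w(G, n) = 9 (w(G, n) = -3*(-3) = 9)
w(-390, 68)/(-440453) = 9/(-440453) = 9*(-1/440453) = -9/440453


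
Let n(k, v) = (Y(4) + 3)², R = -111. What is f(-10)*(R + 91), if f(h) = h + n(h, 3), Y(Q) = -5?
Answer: 120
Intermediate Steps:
n(k, v) = 4 (n(k, v) = (-5 + 3)² = (-2)² = 4)
f(h) = 4 + h (f(h) = h + 4 = 4 + h)
f(-10)*(R + 91) = (4 - 10)*(-111 + 91) = -6*(-20) = 120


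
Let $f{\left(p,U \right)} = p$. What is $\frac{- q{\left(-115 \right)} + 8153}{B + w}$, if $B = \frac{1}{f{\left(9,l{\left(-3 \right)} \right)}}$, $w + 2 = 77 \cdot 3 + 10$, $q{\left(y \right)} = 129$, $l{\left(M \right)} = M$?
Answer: $\frac{9027}{269} \approx 33.558$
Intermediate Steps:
$w = 239$ ($w = -2 + \left(77 \cdot 3 + 10\right) = -2 + \left(231 + 10\right) = -2 + 241 = 239$)
$B = \frac{1}{9} \approx 0.11111$
$\frac{- q{\left(-115 \right)} + 8153}{B + w} = \frac{\left(-1\right) 129 + 8153}{\frac{1}{9} + 239} = \frac{-129 + 8153}{\frac{2152}{9}} = 8024 \cdot \frac{9}{2152} = \frac{9027}{269}$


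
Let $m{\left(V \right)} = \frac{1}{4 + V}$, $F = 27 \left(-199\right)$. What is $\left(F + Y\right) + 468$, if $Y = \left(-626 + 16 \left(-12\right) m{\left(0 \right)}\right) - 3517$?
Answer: $-9096$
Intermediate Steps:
$F = -5373$
$Y = -4191$ ($Y = \left(-626 + \frac{16 \left(-12\right)}{4 + 0}\right) - 3517 = \left(-626 - \frac{192}{4}\right) - 3517 = \left(-626 - 48\right) - 3517 = -674 - 3517 = -4191$)
$\left(F + Y\right) + 468 = \left(-5373 - 4191\right) + 468 = -9564 + 468 = -9096$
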